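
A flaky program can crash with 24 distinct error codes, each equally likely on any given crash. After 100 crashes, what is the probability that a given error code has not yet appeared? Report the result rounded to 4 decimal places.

On each crash the fixed error code fails to appear with probability 23/24.
P(still missing after 100) = (23/24)^100 = 0.01418.

0.0142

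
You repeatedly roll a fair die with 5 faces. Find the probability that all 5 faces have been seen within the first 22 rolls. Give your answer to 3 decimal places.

By inclusion–exclusion over which faces are missing,
P(all seen) = Σ_{j=0}^{5} (-1)^j C(5,j)((5-j)/5)^22
= 1.0000 - 0.0369 + 0.0001 - 0.0000 + 0.0000 - 0.0000
= 0.9632.

0.963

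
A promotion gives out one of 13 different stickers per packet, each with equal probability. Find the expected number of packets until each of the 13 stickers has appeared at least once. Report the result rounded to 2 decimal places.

41.34

Split into phases: going from k distinct to k+1 distinct takes on average 13/(13-k) packets.
E[T] = 13/13 + 13/12 + 13/11 + ... + 13/2 + 13/1 = 13·H_{13}.
H_{13} = 3.180, so E[T] = 41.342.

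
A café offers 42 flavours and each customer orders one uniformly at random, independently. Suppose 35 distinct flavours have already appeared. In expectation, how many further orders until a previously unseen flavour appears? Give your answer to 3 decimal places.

6.000

Each order yields a new flavour with probability (42-35)/42 = 7/42, so the wait is geometric with mean 42/7.
E = 42/7 = 6.0000.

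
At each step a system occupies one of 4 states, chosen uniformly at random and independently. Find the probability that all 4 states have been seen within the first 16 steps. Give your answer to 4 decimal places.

0.9600

Let A_i be the event that state i is missing after 16 steps. By inclusion–exclusion on the A_i,
P(all seen) = Σ_{j=0}^{4} (-1)^j C(4,j)((4-j)/4)^16
= 1.00000 - 0.04009 + 0.00009 - 0.00000 + 0.00000
= 0.96000.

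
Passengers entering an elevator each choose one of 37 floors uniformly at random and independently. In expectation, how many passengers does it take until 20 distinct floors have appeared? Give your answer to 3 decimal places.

With k distinct floors already seen, the next new one arrives after an expected 37/(37-k) passengers.
Sum over k = 0,...,19: E = 37/37 + 37/36 + 37/35 + ... + 37/19 + 37/18 = 28.1952.

28.195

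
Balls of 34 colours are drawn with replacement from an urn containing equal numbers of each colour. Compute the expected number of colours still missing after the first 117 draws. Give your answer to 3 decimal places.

For each colour, P(unseen after 117) = (33/34)^117 = 0.0304.
By linearity of expectation, E[unseen] = 34·(33/34)^117 = 1.0341.

1.034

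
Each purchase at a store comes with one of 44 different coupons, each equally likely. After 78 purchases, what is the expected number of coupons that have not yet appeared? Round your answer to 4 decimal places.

7.3229

For each coupon, P(unseen after 78) = (43/44)^78 = 0.16643.
By linearity of expectation, E[unseen] = 44·(43/44)^78 = 7.32291.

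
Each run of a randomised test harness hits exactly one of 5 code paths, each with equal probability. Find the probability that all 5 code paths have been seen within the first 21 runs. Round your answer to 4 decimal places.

Let A_i be the event that code path i is missing after 21 runs. By inclusion–exclusion on the A_i,
P(all seen) = Σ_{j=0}^{5} (-1)^j C(5,j)((5-j)/5)^21
= 1.00000 - 0.04612 + 0.00022 - 0.00000 + 0.00000 - 0.00000
= 0.95410.

0.9541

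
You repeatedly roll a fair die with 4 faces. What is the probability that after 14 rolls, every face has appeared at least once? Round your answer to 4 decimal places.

By inclusion–exclusion over which faces are missing,
P(all seen) = Σ_{j=0}^{4} (-1)^j C(4,j)((4-j)/4)^14
= 1.00000 - 0.07127 + 0.00037 - 0.00000 + 0.00000
= 0.92909.

0.9291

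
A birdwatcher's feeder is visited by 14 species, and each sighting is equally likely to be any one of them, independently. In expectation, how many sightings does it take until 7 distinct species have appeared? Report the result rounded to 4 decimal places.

Going from k to k+1 distinct takes a geometric number of sightings with mean 14/(14-k).
Sum over k = 0,...,6: E = 14/14 + 14/13 + 14/12 + ... + 14/9 + 14/8 = 9.22187.

9.2219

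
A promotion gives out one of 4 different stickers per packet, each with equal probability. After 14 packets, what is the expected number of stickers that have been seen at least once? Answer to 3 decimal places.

3.929

For each sticker, P(seen in 14 packets) = 1 - (3/4)^14 = 0.9822.
By linearity of expectation, E[distinct seen] = 4·(1 - (3/4)^14) = 3.9287.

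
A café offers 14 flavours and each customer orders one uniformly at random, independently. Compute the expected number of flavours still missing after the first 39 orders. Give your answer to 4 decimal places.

For each flavour, P(unseen after 39) = (13/14)^39 = 0.05556.
By linearity of expectation, E[unseen] = 14·(13/14)^39 = 0.77790.

0.7779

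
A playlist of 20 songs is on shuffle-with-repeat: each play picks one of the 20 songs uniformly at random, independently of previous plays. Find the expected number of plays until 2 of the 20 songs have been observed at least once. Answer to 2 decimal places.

2.05

With k distinct songs already seen, the next new one arrives after an expected 20/(20-k) plays.
Sum over k = 0,...,1: E = 20/20 + 20/19 = 2.053.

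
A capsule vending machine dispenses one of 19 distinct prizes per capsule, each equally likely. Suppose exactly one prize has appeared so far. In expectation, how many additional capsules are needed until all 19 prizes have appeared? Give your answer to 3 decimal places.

66.407

The wait to go from k to k+1 distinct prizes is geometric with mean 19/(19-k).
Sum over k = 1,...,18: E = 19/18 + 19/17 + 19/16 + ... + 19/2 + 19/1 = 66.4071.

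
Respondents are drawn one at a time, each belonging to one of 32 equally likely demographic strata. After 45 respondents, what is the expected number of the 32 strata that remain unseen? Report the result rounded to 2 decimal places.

For each stratum, P(unseen after 45) = (31/32)^45 = 0.240.
By linearity of expectation, E[unseen] = 32·(31/32)^45 = 7.668.

7.67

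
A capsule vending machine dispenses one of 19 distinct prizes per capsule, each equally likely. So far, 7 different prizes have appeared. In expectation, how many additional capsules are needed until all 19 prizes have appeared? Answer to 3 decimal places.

58.961

From k distinct to k+1 distinct takes on average 19/(19-k) capsules.
Sum over k = 7,...,18: E = 19/12 + 19/11 + 19/10 + ... + 19/2 + 19/1 = 58.9610.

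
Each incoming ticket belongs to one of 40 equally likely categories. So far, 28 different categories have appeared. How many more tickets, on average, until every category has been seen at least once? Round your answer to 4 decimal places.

124.1284

The wait to go from k to k+1 distinct categories is geometric with mean 40/(40-k).
Sum over k = 28,...,39: E = 40/12 + 40/11 + 40/10 + ... + 40/2 + 40/1 = 124.12843.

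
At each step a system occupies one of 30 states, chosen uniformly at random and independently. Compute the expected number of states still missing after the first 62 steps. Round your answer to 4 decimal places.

3.6667

For each state, P(unseen after 62) = (29/30)^62 = 0.12222.
By linearity of expectation, E[unseen] = 30·(29/30)^62 = 3.66673.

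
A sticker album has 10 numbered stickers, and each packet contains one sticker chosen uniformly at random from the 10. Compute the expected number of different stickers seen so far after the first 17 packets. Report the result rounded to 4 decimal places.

8.3323

For each sticker, P(seen in 17 packets) = 1 - (9/10)^17 = 0.83323.
By linearity of expectation, E[distinct seen] = 10·(1 - (9/10)^17) = 8.33228.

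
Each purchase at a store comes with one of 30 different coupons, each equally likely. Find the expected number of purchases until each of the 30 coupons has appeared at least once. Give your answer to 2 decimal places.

119.85

After k distinct coupons have appeared, the next purchase gives a new one with probability (30-k)/30, so the expected wait for the (k+1)-th is 30/(30-k).
E[T] = 30/30 + 30/29 + 30/28 + ... + 30/2 + 30/1 = 30·H_{30}.
H_{30} = 3.995, so E[T] = 119.850.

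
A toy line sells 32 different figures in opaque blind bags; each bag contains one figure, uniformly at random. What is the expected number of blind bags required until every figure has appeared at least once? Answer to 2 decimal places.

After k distinct figures have appeared, the next blind bag gives a new one with probability (32-k)/32, so the expected wait for the (k+1)-th is 32/(32-k).
E[T] = 32/32 + 32/31 + 32/30 + ... + 32/2 + 32/1 = 32·H_{32}.
H_{32} = 4.058, so E[T] = 129.872.

129.87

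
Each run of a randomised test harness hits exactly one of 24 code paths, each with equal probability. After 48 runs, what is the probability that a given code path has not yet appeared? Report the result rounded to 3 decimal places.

0.130

On each run the fixed code path fails to appear with probability 23/24.
P(still missing after 48) = (23/24)^48 = 0.1297.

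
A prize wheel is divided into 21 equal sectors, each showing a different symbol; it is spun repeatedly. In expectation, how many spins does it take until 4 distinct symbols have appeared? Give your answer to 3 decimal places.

4.322

Going from k to k+1 distinct takes a geometric number of spins with mean 21/(21-k).
Sum over k = 0,...,3: E = 21/21 + 21/20 + 21/19 + 21/18 = 4.3219.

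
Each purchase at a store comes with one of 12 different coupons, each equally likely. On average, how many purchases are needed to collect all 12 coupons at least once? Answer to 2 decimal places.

37.24

After k distinct coupons have appeared, the next purchase gives a new one with probability (12-k)/12, so the expected wait for the (k+1)-th is 12/(12-k).
E[T] = 12/12 + 12/11 + 12/10 + ... + 12/2 + 12/1 = 12·H_{12}.
H_{12} = 3.103, so E[T] = 37.239.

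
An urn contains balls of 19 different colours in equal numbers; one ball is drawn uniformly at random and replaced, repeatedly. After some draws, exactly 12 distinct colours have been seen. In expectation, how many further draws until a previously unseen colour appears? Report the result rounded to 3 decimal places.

2.714

Each draw yields a new colour with probability (19-12)/19 = 7/19, so the wait is geometric with mean 19/7.
E = 19/7 = 2.7143.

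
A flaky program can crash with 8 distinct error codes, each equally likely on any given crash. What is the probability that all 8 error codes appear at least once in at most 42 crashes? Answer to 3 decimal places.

0.971

By inclusion–exclusion over which error codes are missing,
P(all seen) = Σ_{j=0}^{8} (-1)^j C(8,j)((8-j)/8)^42
= 1.0000 - 0.0293 + 0.0002 - 0.0000 + 0.0000 - 0.0000 + 0.0000 - 0.0000 + 0.0000
= 0.9708.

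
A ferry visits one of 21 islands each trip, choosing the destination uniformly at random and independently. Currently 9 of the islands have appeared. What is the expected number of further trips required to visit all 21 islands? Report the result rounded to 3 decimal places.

65.167

With k distinct islands already seen, the next new one takes an expected 21/(21-k) trips.
Sum over k = 9,...,20: E = 21/12 + 21/11 + 21/10 + ... + 21/2 + 21/1 = 65.1674.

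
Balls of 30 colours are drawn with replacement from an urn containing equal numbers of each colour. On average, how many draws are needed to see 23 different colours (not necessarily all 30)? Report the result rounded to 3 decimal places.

42.064

Going from k to k+1 distinct takes a geometric number of draws with mean 30/(30-k).
Sum over k = 0,...,22: E = 30/30 + 30/29 + 30/28 + ... + 30/9 + 30/8 = 42.0639.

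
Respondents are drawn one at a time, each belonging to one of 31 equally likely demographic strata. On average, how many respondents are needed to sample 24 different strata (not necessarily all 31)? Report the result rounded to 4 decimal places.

44.4660

Going from k to k+1 distinct takes a geometric number of respondents with mean 31/(31-k).
Sum over k = 0,...,23: E = 31/31 + 31/30 + 31/29 + ... + 31/9 + 31/8 = 44.46603.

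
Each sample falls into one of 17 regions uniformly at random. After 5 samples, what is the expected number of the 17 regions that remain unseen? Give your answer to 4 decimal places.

12.5546

For each region, P(unseen after 5) = (16/17)^5 = 0.73851.
By linearity of expectation, E[unseen] = 17·(16/17)^5 = 12.55464.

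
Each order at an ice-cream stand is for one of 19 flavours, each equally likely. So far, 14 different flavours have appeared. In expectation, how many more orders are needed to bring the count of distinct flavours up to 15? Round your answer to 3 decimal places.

3.800

From k distinct to k+1 distinct takes on average 19/(19-k) orders.
Only the k = 14 term is needed: E = 19/5 = 3.8000.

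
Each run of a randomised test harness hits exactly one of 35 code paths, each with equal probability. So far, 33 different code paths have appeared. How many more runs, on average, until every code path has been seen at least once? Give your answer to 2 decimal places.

With k distinct code paths already seen, the next new one takes an expected 35/(35-k) runs.
Sum over k = 33,...,34: E = 35/2 + 35/1 = 52.500.

52.50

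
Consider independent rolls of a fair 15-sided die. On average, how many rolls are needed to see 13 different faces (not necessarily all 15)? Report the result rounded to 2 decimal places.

Going from k to k+1 distinct takes a geometric number of rolls with mean 15/(15-k).
Sum over k = 0,...,12: E = 15/15 + 15/14 + 15/13 + ... + 15/4 + 15/3 = 27.273.

27.27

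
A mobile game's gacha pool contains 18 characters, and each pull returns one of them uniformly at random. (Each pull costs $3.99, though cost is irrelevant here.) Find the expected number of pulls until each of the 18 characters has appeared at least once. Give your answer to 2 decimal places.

After k distinct characters have appeared, the next pull gives a new one with probability (18-k)/18, so the expected wait for the (k+1)-th is 18/(18-k).
E[T] = 18/18 + 18/17 + 18/16 + ... + 18/2 + 18/1 = 18·H_{18}.
H_{18} = 3.495, so E[T] = 62.912.

62.91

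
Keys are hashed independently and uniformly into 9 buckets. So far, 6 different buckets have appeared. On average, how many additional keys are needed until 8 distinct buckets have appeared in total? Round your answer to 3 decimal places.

7.500

From k distinct to k+1 distinct takes on average 9/(9-k) keys.
Sum over k = 6,...,7: E = 9/3 + 9/2 = 7.5000.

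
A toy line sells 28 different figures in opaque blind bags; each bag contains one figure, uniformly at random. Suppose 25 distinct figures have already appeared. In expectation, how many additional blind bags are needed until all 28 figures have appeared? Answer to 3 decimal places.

From k distinct to k+1 distinct takes on average 28/(28-k) blind bags.
Sum over k = 25,...,27: E = 28/3 + 28/2 + 28/1 = 51.3333.

51.333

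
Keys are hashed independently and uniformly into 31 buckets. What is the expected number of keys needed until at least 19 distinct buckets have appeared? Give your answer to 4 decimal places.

28.6451

With k distinct buckets already seen, the next new one arrives after an expected 31/(31-k) keys.
Sum over k = 0,...,18: E = 31/31 + 31/30 + 31/29 + ... + 31/14 + 31/13 = 28.64507.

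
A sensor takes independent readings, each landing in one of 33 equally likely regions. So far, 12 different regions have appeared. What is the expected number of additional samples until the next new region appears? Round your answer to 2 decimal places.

1.57

Each sample yields a new region with probability (33-12)/33 = 21/33, so the wait is geometric with mean 33/21.
E = 33/21 = 1.571.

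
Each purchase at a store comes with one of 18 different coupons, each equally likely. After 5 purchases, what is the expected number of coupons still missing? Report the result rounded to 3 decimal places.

For each coupon, P(unseen after 5) = (17/18)^5 = 0.7514.
By linearity of expectation, E[unseen] = 18·(17/18)^5 = 13.5255.

13.526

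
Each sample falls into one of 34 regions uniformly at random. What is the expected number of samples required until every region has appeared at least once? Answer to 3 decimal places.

140.019

The wait to go from k to k+1 distinct regions is geometric with mean 34/(34-k).
E[T] = 34/34 + 34/33 + 34/32 + ... + 34/2 + 34/1 = 34·H_{34}.
H_{34} = 4.1182, so E[T] = 140.0191.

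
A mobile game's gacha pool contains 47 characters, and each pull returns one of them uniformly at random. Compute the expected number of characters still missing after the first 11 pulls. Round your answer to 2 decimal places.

For each character, P(unseen after 11) = (46/47)^11 = 0.789.
By linearity of expectation, E[unseen] = 47·(46/47)^11 = 37.099.

37.10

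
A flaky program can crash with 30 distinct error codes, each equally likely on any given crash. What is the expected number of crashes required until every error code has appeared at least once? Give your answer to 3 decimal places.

119.850

After k distinct error codes have appeared, the next crash gives a new one with probability (30-k)/30, so the expected wait for the (k+1)-th is 30/(30-k).
E[T] = 30/30 + 30/29 + 30/28 + ... + 30/2 + 30/1 = 30·H_{30}.
H_{30} = 3.9950, so E[T] = 119.8496.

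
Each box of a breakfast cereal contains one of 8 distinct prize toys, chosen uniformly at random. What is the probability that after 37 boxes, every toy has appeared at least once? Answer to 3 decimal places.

0.943

By inclusion–exclusion over which toys are missing,
P(all seen) = Σ_{j=0}^{8} (-1)^j C(8,j)((8-j)/8)^37
= 1.0000 - 0.0572 + 0.0007 - 0.0000 + 0.0000 - 0.0000 + 0.0000 - 0.0000 + 0.0000
= 0.9435.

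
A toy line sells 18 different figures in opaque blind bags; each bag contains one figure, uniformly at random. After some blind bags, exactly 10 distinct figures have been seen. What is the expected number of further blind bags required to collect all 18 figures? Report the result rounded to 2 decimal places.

The wait to go from k to k+1 distinct figures is geometric with mean 18/(18-k).
Sum over k = 10,...,17: E = 18/8 + 18/7 + 18/6 + ... + 18/2 + 18/1 = 48.921.

48.92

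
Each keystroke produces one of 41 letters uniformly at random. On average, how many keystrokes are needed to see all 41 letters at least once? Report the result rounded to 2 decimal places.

After k distinct letters have appeared, the next keystroke gives a new one with probability (41-k)/41, so the expected wait for the (k+1)-th is 41/(41-k).
E[T] = 41/41 + 41/40 + 41/39 + ... + 41/2 + 41/1 = 41·H_{41}.
H_{41} = 4.303, so E[T] = 176.420.

176.42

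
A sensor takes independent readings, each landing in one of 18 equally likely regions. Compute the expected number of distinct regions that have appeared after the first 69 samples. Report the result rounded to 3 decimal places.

17.651

For each region, P(seen in 69 samples) = 1 - (17/18)^69 = 0.9806.
By linearity of expectation, E[distinct seen] = 18·(1 - (17/18)^69) = 17.6513.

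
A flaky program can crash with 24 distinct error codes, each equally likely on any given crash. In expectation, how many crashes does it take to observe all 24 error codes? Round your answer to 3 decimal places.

90.623

Split into phases: going from k distinct to k+1 distinct takes on average 24/(24-k) crashes.
E[T] = 24/24 + 24/23 + 24/22 + ... + 24/2 + 24/1 = 24·H_{24}.
H_{24} = 3.7760, so E[T] = 90.6230.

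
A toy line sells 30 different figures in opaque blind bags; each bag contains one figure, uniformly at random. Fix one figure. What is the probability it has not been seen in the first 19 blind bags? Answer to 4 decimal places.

Each blind bag misses the fixed figure with probability (30-1)/30 = 29/30, independently.
P(still missing after 19) = (29/30)^19 = 0.52512.

0.5251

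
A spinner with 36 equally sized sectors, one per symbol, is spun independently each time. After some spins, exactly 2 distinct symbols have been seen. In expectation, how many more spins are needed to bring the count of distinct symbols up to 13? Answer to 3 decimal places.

From k distinct to k+1 distinct takes on average 36/(36-k) spins.
Sum over k = 2,...,12: E = 36/34 + 36/33 + 36/32 + ... + 36/25 + 36/24 = 13.8211.

13.821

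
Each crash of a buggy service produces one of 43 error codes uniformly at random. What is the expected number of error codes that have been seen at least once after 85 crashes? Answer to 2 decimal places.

For each error code, P(seen in 85 crashes) = 1 - (42/43)^85 = 0.865.
By linearity of expectation, E[distinct seen] = 43·(1 - (42/43)^85) = 37.181.

37.18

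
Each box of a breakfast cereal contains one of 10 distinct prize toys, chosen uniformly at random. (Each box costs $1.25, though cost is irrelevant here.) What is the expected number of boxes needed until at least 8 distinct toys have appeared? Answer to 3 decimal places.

With k distinct toys already seen, the next new one arrives after an expected 10/(10-k) boxes.
Sum over k = 0,...,7: E = 10/10 + 10/9 + 10/8 + ... + 10/4 + 10/3 = 14.2897.

14.290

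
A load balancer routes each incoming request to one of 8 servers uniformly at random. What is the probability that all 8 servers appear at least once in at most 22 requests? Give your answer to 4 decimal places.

0.6243

Let A_i be the event that server i is missing after 22 requests. By inclusion–exclusion on the A_i,
P(all seen) = Σ_{j=0}^{8} (-1)^j C(8,j)((8-j)/8)^22
= 1.00000 - 0.42390 + 0.04995 - 0.00181 + 0.00002 - 0.00000 + 0.00000 - 0.00000 + 0.00000
= 0.62425.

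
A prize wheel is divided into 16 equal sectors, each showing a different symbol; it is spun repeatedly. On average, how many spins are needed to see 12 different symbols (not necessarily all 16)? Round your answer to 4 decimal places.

With k distinct symbols already seen, the next new one arrives after an expected 16/(16-k) spins.
Sum over k = 0,...,11: E = 16/16 + 16/15 + 16/14 + ... + 16/6 + 16/5 = 20.75833.

20.7583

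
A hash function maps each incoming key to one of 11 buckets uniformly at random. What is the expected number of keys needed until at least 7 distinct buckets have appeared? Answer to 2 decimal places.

Going from k to k+1 distinct takes a geometric number of keys with mean 11/(11-k).
Sum over k = 0,...,6: E = 11/11 + 11/10 + 11/9 + ... + 11/6 + 11/5 = 10.302.

10.30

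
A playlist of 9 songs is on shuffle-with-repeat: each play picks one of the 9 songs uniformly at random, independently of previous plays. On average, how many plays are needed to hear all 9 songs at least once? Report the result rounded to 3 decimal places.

The wait to go from k to k+1 distinct songs is geometric with mean 9/(9-k).
E[T] = 9/9 + 9/8 + 9/7 + ... + 9/2 + 9/1 = 9·H_{9}.
H_{9} = 2.8290, so E[T] = 25.4607.

25.461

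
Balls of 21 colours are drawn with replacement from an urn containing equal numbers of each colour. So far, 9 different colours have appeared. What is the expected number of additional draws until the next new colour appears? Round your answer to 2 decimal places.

1.75

The number of draws until the next new colour is geometric with success probability 12/21, so its mean is 21/12.
E = 21/12 = 1.750.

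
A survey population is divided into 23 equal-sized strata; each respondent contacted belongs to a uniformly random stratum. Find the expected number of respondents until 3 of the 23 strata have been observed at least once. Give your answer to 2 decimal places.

3.14

Going from k to k+1 distinct takes a geometric number of respondents with mean 23/(23-k).
Sum over k = 0,...,2: E = 23/23 + 23/22 + 23/21 = 3.141.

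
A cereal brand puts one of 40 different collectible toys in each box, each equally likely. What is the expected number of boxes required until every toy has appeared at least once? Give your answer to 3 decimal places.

The wait to go from k to k+1 distinct toys is geometric with mean 40/(40-k).
E[T] = 40/40 + 40/39 + 40/38 + ... + 40/2 + 40/1 = 40·H_{40}.
H_{40} = 4.2785, so E[T] = 171.1417.

171.142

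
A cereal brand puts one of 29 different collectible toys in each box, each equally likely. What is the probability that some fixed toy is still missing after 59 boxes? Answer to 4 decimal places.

0.1261

Each box misses the fixed toy with probability (29-1)/29 = 28/29, independently.
P(still missing after 59) = (28/29)^59 = 0.12614.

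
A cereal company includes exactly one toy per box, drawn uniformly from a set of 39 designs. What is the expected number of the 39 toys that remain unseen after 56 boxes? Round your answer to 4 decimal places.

For each toy, P(unseen after 56) = (38/39)^56 = 0.23349.
By linearity of expectation, E[unseen] = 39·(38/39)^56 = 9.10601.

9.1060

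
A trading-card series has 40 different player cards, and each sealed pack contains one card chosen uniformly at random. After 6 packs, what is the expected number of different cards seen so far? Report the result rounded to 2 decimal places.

5.64

For each card, P(seen in 6 packs) = 1 - (39/40)^6 = 0.141.
By linearity of expectation, E[distinct seen] = 40·(1 - (39/40)^6) = 5.637.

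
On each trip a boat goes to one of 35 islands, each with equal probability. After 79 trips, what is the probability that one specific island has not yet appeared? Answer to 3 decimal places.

0.101

On each trip the fixed island fails to appear with probability 34/35.
P(still missing after 79) = (34/35)^79 = 0.1013.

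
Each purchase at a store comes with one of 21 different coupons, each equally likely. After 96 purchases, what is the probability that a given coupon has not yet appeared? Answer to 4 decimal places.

Each purchase misses the fixed coupon with probability (21-1)/21 = 20/21, independently.
P(still missing after 96) = (20/21)^96 = 0.00924.

0.0092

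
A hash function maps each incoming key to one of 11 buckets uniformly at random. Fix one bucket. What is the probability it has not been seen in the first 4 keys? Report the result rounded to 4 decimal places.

0.6830

On each key the fixed bucket fails to appear with probability 10/11.
P(still missing after 4) = (10/11)^4 = 0.68301.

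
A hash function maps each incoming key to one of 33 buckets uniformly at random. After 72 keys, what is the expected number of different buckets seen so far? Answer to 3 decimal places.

For each bucket, P(seen in 72 keys) = 1 - (32/33)^72 = 0.8909.
By linearity of expectation, E[distinct seen] = 33·(1 - (32/33)^72) = 29.3999.

29.400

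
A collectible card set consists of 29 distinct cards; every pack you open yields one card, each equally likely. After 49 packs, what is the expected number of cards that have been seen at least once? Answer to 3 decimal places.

23.804

For each card, P(seen in 49 packs) = 1 - (28/29)^49 = 0.8208.
By linearity of expectation, E[distinct seen] = 29·(1 - (28/29)^49) = 23.8044.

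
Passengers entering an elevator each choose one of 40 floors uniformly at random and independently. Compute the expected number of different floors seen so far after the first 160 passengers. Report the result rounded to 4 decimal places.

For each floor, P(seen in 160 passengers) = 1 - (39/40)^160 = 0.98259.
By linearity of expectation, E[distinct seen] = 40·(1 - (39/40)^160) = 39.30370.

39.3037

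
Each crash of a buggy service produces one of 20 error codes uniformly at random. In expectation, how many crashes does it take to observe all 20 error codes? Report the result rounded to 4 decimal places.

71.9548

The wait to go from k to k+1 distinct error codes is geometric with mean 20/(20-k).
E[T] = 20/20 + 20/19 + 20/18 + ... + 20/2 + 20/1 = 20·H_{20}.
H_{20} = 3.59774, so E[T] = 71.95479.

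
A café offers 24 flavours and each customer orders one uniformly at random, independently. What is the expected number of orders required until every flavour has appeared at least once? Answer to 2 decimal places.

The wait to go from k to k+1 distinct flavours is geometric with mean 24/(24-k).
E[T] = 24/24 + 24/23 + 24/22 + ... + 24/2 + 24/1 = 24·H_{24}.
H_{24} = 3.776, so E[T] = 90.623.

90.62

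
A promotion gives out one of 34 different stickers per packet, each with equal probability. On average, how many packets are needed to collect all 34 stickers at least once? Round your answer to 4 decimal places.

Split into phases: going from k distinct to k+1 distinct takes on average 34/(34-k) packets.
E[T] = 34/34 + 34/33 + 34/32 + ... + 34/2 + 34/1 = 34·H_{34}.
H_{34} = 4.11821, so E[T] = 140.01914.

140.0191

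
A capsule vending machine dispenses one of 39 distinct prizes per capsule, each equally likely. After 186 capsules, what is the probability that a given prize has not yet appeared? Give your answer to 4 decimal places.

0.0080

On each capsule the fixed prize fails to appear with probability 38/39.
P(still missing after 186) = (38/39)^186 = 0.00798.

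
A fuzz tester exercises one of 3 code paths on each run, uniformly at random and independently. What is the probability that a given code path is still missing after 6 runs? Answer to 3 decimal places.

Each run misses the fixed code path with probability (3-1)/3 = 2/3, independently.
P(still missing after 6) = (2/3)^6 = 0.0878.

0.088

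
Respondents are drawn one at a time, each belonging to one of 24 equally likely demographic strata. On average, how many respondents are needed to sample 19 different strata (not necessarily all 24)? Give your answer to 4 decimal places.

Going from k to k+1 distinct takes a geometric number of respondents with mean 24/(24-k).
Sum over k = 0,...,18: E = 24/24 + 24/23 + 24/22 + ... + 24/7 + 24/6 = 35.82300.

35.8230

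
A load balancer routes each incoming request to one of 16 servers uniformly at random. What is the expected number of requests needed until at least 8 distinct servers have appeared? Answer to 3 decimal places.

10.606

With k distinct servers already seen, the next new one arrives after an expected 16/(16-k) requests.
Sum over k = 0,...,7: E = 16/16 + 16/15 + 16/14 + ... + 16/10 + 16/9 = 10.6059.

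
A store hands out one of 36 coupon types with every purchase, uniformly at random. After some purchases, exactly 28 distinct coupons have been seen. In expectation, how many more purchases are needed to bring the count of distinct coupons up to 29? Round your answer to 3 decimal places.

The wait to go from k to k+1 distinct coupons is geometric with mean 36/(36-k).
Only the k = 28 term is needed: E = 36/8 = 4.5000.

4.500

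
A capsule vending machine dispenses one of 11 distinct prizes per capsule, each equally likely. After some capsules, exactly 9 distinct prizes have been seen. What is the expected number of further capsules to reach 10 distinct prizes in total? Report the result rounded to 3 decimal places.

5.500

From k distinct to k+1 distinct takes on average 11/(11-k) capsules.
Only the k = 9 term is needed: E = 11/2 = 5.5000.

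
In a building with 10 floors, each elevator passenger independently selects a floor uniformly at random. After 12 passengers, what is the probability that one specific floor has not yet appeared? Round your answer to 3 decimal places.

On each passenger the fixed floor fails to appear with probability 9/10.
P(still missing after 12) = (9/10)^12 = 0.2824.

0.282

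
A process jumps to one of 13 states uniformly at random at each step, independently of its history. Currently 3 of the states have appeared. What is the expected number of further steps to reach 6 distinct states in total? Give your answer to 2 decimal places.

From k distinct to k+1 distinct takes on average 13/(13-k) steps.
Sum over k = 3,...,5: E = 13/10 + 13/9 + 13/8 = 4.369.

4.37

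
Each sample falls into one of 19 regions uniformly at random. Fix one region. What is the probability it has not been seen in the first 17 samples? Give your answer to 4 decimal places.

Each sample misses the fixed region with probability (19-1)/19 = 18/19, independently.
P(still missing after 17) = (18/19)^17 = 0.39886.

0.3989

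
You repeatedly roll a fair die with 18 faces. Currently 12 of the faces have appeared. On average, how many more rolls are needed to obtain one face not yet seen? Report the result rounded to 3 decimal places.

Each roll yields a new face with probability (18-12)/18 = 6/18, so the wait is geometric with mean 18/6.
E = 18/6 = 3.0000.

3.000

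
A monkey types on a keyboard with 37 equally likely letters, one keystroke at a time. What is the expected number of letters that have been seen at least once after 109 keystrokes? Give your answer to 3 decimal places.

35.133

For each letter, P(seen in 109 keystrokes) = 1 - (36/37)^109 = 0.9495.
By linearity of expectation, E[distinct seen] = 37·(1 - (36/37)^109) = 35.1328.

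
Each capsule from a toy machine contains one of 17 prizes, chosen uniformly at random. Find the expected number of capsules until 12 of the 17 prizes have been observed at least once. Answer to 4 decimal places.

19.6557

With k distinct prizes already seen, the next new one arrives after an expected 17/(17-k) capsules.
Sum over k = 0,...,11: E = 17/17 + 17/16 + 17/15 + ... + 17/7 + 17/6 = 19.65573.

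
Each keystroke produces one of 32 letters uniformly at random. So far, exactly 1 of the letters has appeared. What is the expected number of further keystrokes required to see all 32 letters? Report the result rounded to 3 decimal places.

With k distinct letters already seen, the next new one takes an expected 32/(32-k) keystrokes.
Sum over k = 1,...,31: E = 32/31 + 32/30 + 32/29 + ... + 32/2 + 32/1 = 128.8718.

128.872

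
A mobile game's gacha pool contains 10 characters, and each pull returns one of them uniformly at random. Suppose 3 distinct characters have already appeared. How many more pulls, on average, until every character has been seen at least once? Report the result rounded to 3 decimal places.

25.929

With k distinct characters already seen, the next new one takes an expected 10/(10-k) pulls.
Sum over k = 3,...,9: E = 10/7 + 10/6 + 10/5 + ... + 10/2 + 10/1 = 25.9286.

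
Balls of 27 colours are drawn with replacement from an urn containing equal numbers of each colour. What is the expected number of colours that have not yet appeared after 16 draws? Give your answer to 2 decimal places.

For each colour, P(unseen after 16) = (26/27)^16 = 0.547.
By linearity of expectation, E[unseen] = 27·(26/27)^16 = 14.761.

14.76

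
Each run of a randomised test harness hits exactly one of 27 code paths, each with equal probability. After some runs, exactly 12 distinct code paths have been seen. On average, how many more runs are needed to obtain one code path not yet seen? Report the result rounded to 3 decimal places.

The number of runs until the next new code path is geometric with success probability 15/27, so its mean is 27/15.
E = 27/15 = 1.8000.

1.800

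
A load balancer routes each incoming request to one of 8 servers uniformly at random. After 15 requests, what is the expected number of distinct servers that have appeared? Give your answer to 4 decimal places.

For each server, P(seen in 15 requests) = 1 - (7/8)^15 = 0.86507.
By linearity of expectation, E[distinct seen] = 8·(1 - (7/8)^15) = 6.92053.

6.9205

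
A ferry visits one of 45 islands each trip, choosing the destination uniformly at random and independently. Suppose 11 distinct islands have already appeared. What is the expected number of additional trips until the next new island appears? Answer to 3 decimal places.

The number of trips until the next new island is geometric with success probability 34/45, so its mean is 45/34.
E = 45/34 = 1.3235.

1.324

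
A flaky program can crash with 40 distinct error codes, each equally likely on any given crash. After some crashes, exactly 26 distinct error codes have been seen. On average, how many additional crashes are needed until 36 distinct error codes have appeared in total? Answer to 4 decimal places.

46.7292

With k distinct error codes already seen, the next new one takes an expected 40/(40-k) crashes.
Sum over k = 26,...,35: E = 40/14 + 40/13 + 40/12 + ... + 40/6 + 40/5 = 46.72916.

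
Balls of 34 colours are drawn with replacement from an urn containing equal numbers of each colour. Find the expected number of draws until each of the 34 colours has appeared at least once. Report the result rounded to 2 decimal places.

140.02

After k distinct colours have appeared, the next draw gives a new one with probability (34-k)/34, so the expected wait for the (k+1)-th is 34/(34-k).
E[T] = 34/34 + 34/33 + 34/32 + ... + 34/2 + 34/1 = 34·H_{34}.
H_{34} = 4.118, so E[T] = 140.019.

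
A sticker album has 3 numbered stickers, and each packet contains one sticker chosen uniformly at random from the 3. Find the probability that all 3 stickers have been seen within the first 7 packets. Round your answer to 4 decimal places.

By inclusion–exclusion over which stickers are missing,
P(all seen) = Σ_{j=0}^{3} (-1)^j C(3,j)((3-j)/3)^7
= 1.00000 - 0.17558 + 0.00137 - 0.00000
= 0.82579.

0.8258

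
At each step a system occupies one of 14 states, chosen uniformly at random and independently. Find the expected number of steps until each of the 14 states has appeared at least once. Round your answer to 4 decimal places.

45.5219

After k distinct states have appeared, the next step gives a new one with probability (14-k)/14, so the expected wait for the (k+1)-th is 14/(14-k).
E[T] = 14/14 + 14/13 + 14/12 + ... + 14/2 + 14/1 = 14·H_{14}.
H_{14} = 3.25156, so E[T] = 45.52187.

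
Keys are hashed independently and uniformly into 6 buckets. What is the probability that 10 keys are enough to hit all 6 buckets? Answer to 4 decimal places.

0.2718

By inclusion–exclusion over which buckets are missing,
P(all seen) = Σ_{j=0}^{6} (-1)^j C(6,j)((6-j)/6)^10
= 1.00000 - 0.96903 + 0.26012 - 0.01953 + 0.00025 - 0.00000 + 0.00000
= 0.27181.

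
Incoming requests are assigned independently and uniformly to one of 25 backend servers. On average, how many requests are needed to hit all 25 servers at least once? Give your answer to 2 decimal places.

95.40

After k distinct servers have appeared, the next request gives a new one with probability (25-k)/25, so the expected wait for the (k+1)-th is 25/(25-k).
E[T] = 25/25 + 25/24 + 25/23 + ... + 25/2 + 25/1 = 25·H_{25}.
H_{25} = 3.816, so E[T] = 95.399.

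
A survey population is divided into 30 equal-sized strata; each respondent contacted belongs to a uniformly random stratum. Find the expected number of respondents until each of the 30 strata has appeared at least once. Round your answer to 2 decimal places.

119.85

After k distinct strata have appeared, the next respondent gives a new one with probability (30-k)/30, so the expected wait for the (k+1)-th is 30/(30-k).
E[T] = 30/30 + 30/29 + 30/28 + ... + 30/2 + 30/1 = 30·H_{30}.
H_{30} = 3.995, so E[T] = 119.850.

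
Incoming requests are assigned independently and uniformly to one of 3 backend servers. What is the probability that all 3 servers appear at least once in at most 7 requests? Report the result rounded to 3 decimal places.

By inclusion–exclusion over which servers are missing,
P(all seen) = Σ_{j=0}^{3} (-1)^j C(3,j)((3-j)/3)^7
= 1.0000 - 0.1756 + 0.0014 - 0.0000
= 0.8258.

0.826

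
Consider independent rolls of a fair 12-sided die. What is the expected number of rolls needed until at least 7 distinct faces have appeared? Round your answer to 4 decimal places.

With k distinct faces already seen, the next new one arrives after an expected 12/(12-k) rolls.
Sum over k = 0,...,6: E = 12/12 + 12/11 + 12/10 + ... + 12/7 + 12/6 = 9.83853.

9.8385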